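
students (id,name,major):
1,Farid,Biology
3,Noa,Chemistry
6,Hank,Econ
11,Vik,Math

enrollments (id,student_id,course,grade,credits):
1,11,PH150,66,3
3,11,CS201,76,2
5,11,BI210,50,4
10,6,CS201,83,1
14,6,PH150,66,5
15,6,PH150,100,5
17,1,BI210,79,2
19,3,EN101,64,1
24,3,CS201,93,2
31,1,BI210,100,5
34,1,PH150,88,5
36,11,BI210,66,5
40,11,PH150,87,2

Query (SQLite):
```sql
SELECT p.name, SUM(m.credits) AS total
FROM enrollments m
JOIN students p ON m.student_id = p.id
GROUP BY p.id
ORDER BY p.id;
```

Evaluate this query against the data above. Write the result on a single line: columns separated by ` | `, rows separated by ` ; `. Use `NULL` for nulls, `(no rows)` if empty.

Join each enrollments row to its students via student_id.
Group joined rows by students.id; compute SUM(m.credits) per group.
  1: ids {17, 31, 34} → SUM(m.credits)=12
  3: ids {19, 24} → SUM(m.credits)=3
  6: ids {10, 14, 15} → SUM(m.credits)=11
  11: ids {1, 3, 5, 36, 40} → SUM(m.credits)=16

Farid | 12 ; Noa | 3 ; Hank | 11 ; Vik | 16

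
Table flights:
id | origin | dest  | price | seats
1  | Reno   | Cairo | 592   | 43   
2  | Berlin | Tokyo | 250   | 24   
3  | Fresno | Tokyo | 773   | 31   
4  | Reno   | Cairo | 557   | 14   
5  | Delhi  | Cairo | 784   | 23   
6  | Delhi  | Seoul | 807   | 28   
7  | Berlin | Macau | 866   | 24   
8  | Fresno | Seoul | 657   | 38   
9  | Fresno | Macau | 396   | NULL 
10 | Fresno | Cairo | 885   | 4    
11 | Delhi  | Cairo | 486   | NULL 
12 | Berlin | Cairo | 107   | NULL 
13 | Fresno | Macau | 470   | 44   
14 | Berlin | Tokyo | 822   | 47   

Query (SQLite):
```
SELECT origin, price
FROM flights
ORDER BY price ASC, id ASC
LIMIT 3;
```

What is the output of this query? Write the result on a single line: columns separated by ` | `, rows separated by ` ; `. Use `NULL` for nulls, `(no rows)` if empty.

Sort by price asc, tiebreak id asc: (107, id=12), (250, id=2), (396, id=9), (470, id=13), (486, id=11), (557, id=4) …. Take first 3.

Berlin | 107 ; Berlin | 250 ; Fresno | 396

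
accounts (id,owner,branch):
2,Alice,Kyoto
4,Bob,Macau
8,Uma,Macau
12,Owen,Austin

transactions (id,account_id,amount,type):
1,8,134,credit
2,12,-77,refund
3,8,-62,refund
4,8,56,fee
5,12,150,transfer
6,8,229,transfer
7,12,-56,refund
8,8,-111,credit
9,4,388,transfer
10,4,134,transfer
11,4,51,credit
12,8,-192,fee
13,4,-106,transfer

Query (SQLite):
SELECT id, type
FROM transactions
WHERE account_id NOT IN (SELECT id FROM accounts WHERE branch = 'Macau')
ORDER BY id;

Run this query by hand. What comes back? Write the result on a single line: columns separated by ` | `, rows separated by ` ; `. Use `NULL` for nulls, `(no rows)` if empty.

2 | refund ; 5 | transfer ; 7 | refund

Inner query: accounts.id where branch = 'Macau'.
Outer: keep transactions rows whose account_id is not in that set.
Inner query → {4, 8}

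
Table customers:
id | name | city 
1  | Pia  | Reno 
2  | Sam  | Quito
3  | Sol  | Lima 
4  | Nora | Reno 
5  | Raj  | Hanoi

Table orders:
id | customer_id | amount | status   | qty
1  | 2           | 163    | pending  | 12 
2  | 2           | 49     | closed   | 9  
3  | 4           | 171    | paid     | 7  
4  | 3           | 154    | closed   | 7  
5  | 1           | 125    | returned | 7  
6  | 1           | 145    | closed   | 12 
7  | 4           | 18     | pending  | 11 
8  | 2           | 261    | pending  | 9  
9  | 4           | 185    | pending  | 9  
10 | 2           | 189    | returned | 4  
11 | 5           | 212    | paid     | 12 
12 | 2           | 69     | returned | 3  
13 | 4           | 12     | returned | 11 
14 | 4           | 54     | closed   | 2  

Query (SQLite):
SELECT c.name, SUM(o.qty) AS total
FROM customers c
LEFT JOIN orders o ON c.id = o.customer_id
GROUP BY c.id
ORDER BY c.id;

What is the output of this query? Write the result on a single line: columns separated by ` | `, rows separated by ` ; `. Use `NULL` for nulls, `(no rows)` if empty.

Pia | 19 ; Sam | 37 ; Sol | 7 ; Nora | 40 ; Raj | 12

LEFT JOIN keeps every customers row; unmatched ones get NULL for orders columns.
Group by customers.id and compute SUM(o.qty). SUM over an all-NULL group is NULL.
  1: ids {5, 6} → SUM(o.qty)=19
  2: ids {1, 2, 8, 10, 12} → SUM(o.qty)=37
  3: ids {4} → SUM(o.qty)=7
  4: ids {3, 7, 9, 13, 14} → SUM(o.qty)=40
  5: ids {11} → SUM(o.qty)=12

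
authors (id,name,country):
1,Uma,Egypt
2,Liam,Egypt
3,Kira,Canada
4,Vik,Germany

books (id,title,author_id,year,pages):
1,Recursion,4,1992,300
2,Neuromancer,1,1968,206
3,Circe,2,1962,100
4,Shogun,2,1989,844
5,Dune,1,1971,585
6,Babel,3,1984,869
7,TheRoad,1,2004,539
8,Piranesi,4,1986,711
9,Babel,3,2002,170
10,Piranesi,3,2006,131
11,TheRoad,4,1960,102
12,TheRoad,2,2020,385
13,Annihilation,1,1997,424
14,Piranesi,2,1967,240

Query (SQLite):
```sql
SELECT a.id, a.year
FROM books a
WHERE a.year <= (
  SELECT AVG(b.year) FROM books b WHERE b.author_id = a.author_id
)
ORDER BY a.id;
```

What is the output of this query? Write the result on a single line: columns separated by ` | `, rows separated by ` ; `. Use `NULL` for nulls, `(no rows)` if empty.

2 | 1968 ; 3 | 1962 ; 5 | 1971 ; 6 | 1984 ; 11 | 1960 ; 14 | 1967

For each books row a, compute AVG(year) over rows sharing a.author_id.
Keep row a if a.year <= that per-group AVG.
  author_id=1: AVG(year) = 1985.0
  author_id=2: AVG(year) = 1984.5
  author_id=3: AVG(year) = 1997.333333
  author_id=4: AVG(year) = 1979.333333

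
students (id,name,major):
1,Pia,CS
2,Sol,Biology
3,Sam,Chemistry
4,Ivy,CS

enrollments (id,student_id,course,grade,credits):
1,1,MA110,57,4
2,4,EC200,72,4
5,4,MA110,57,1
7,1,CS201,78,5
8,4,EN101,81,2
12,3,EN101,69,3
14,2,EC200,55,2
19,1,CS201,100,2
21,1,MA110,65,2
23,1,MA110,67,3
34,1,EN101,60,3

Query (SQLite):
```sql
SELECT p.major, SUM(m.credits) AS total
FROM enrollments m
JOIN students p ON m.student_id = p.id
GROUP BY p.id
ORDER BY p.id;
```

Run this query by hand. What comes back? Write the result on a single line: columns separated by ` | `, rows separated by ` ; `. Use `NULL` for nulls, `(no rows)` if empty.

CS | 19 ; Biology | 2 ; Chemistry | 3 ; CS | 7

Join each enrollments row to its students via student_id.
Group joined rows by students.id; compute SUM(m.credits) per group.
  1: ids {1, 7, 19, 21, 23, 34} → SUM(m.credits)=19
  2: ids {14} → SUM(m.credits)=2
  3: ids {12} → SUM(m.credits)=3
  4: ids {2, 5, 8} → SUM(m.credits)=7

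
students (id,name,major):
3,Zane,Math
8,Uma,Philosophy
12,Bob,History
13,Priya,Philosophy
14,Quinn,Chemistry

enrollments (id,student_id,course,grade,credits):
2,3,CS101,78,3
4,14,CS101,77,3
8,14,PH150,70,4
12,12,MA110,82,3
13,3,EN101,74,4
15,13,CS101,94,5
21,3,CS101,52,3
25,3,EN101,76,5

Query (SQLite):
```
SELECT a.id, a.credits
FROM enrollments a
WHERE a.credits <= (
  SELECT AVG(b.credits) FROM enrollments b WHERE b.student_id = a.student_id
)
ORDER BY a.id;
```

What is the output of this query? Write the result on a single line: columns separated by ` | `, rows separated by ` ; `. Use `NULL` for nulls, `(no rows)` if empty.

2 | 3 ; 4 | 3 ; 12 | 3 ; 15 | 5 ; 21 | 3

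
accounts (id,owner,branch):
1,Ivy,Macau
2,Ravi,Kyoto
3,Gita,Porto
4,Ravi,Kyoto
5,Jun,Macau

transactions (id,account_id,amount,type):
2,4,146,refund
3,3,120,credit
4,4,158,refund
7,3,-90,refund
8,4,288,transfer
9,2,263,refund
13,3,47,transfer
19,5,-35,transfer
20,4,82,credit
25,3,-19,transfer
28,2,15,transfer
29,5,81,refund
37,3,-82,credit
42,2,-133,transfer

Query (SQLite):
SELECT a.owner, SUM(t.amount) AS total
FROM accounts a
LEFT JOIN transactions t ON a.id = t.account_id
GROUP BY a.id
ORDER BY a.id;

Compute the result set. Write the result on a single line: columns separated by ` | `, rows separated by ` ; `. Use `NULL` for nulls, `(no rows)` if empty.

LEFT JOIN keeps every accounts row; unmatched ones get NULL for transactions columns.
Group by accounts.id and compute SUM(t.amount). SUM over an all-NULL group is NULL.
  1: ids {—} → SUM(t.amount)=NULL
  2: ids {9, 28, 42} → SUM(t.amount)=145
  3: ids {3, 7, 13, 25, 37} → SUM(t.amount)=-24
  4: ids {2, 4, 8, 20} → SUM(t.amount)=674
  5: ids {19, 29} → SUM(t.amount)=46

Ivy | NULL ; Ravi | 145 ; Gita | -24 ; Ravi | 674 ; Jun | 46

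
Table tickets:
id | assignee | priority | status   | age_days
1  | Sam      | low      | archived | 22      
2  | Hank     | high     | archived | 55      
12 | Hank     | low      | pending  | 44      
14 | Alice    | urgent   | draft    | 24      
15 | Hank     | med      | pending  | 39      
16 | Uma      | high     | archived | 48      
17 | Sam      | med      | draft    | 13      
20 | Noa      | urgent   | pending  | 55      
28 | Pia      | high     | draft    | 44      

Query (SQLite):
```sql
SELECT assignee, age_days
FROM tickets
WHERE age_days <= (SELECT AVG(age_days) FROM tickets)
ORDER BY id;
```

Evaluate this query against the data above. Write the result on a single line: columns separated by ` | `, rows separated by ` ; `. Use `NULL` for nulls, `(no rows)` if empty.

Sam | 22 ; Alice | 24 ; Sam | 13

Scalar subquery: AVG(age_days) over all tickets rows = 38.222222 (≈; comparison uses full precision).
Keep rows where age_days <= that value.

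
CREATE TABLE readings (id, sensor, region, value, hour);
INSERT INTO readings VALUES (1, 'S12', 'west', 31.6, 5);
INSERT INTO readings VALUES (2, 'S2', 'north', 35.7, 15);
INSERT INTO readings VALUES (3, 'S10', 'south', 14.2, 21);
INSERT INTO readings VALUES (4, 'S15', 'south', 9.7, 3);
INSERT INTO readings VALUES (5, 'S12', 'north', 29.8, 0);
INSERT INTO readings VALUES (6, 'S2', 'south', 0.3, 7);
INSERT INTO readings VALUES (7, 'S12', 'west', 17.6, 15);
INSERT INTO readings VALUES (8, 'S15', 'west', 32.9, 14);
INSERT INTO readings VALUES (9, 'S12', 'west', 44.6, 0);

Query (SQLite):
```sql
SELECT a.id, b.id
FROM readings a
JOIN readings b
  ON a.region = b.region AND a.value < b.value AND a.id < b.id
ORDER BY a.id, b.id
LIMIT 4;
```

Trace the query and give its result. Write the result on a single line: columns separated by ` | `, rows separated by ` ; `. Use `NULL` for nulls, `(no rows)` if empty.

Pairs (a,b) with same region, a.value < b.value, a.id < b.id.
region groups: north:{2,5} south:{3,4,6} west:{1,7,8,9}
Ordered by (a.id, b.id); first 4.

1 | 8 ; 1 | 9 ; 7 | 8 ; 7 | 9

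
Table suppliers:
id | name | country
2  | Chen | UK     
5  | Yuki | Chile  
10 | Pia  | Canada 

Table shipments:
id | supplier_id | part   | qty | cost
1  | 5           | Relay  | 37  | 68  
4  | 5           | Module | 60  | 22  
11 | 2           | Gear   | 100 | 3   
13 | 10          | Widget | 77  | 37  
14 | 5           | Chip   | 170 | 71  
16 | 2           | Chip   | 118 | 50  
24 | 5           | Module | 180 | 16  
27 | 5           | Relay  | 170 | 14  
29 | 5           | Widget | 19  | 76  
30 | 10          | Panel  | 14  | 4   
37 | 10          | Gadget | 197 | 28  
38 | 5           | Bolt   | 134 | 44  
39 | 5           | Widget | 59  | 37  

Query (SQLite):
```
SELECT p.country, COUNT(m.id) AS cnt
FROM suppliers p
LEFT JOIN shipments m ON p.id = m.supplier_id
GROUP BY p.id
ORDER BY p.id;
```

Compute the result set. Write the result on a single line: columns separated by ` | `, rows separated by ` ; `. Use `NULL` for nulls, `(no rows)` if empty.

LEFT JOIN keeps every suppliers row; unmatched ones get NULL for shipments columns.
Group by suppliers.id and compute COUNT(m.id). COUNT(col) of an all-NULL group is 0.
  2: ids {11, 16} → COUNT(m.id)=2
  5: ids {1, 4, 14, 24, 27, 29, 38, 39} → COUNT(m.id)=8
  10: ids {13, 30, 37} → COUNT(m.id)=3

UK | 2 ; Chile | 8 ; Canada | 3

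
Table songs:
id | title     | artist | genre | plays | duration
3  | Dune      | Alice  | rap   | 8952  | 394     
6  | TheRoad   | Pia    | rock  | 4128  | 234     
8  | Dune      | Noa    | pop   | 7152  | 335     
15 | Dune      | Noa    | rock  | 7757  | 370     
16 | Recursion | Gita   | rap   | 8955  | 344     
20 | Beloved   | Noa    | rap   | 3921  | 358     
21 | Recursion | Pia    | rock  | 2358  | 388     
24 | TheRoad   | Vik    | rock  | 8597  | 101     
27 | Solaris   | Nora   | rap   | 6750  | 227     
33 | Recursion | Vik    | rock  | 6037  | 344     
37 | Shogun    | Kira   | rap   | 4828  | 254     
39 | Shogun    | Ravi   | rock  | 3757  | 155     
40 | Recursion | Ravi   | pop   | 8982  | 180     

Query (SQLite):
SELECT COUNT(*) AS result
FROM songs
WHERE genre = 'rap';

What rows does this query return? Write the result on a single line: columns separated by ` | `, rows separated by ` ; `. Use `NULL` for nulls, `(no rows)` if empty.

5

Rows where genre='rap' → duration values: [394, 344, 358, 227, 254].
COUNT(*) counts rows → 5.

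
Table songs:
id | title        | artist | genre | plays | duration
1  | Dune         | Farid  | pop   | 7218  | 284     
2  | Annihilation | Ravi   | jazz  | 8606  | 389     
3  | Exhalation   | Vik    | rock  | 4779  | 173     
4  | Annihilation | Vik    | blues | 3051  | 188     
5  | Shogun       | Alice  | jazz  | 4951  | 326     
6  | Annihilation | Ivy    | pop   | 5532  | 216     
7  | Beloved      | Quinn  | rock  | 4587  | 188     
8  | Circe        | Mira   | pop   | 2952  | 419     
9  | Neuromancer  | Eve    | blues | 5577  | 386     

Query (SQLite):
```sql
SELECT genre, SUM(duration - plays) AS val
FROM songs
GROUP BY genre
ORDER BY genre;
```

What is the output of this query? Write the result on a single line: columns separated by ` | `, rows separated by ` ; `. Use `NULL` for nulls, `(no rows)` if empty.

blues | -8054 ; jazz | -12842 ; pop | -14783 ; rock | -9005

For each row compute duration - plays.
Group by genre; take SUM of the expression per group.
  blues: ids {4, 9} → SUM(duration - plays)=-8054
  jazz: ids {2, 5} → SUM(duration - plays)=-12842
  pop: ids {1, 6, 8} → SUM(duration - plays)=-14783
  rock: ids {3, 7} → SUM(duration - plays)=-9005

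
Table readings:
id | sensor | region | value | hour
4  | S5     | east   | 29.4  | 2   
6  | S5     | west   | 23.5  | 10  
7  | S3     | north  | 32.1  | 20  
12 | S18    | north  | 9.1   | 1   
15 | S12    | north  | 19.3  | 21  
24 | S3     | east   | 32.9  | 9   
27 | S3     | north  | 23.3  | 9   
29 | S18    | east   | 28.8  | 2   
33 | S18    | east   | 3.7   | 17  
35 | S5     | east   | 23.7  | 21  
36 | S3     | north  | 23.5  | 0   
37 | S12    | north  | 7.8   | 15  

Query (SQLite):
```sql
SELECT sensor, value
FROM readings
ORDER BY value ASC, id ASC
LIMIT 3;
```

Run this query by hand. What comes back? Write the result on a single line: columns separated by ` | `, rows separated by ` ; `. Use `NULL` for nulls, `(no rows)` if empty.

Sort by value asc, tiebreak id asc: (3.7, id=33), (7.8, id=37), (9.1, id=12), (19.3, id=15), (23.3, id=27), (23.5, id=6) …. Take first 3.

S18 | 3.7 ; S12 | 7.8 ; S18 | 9.1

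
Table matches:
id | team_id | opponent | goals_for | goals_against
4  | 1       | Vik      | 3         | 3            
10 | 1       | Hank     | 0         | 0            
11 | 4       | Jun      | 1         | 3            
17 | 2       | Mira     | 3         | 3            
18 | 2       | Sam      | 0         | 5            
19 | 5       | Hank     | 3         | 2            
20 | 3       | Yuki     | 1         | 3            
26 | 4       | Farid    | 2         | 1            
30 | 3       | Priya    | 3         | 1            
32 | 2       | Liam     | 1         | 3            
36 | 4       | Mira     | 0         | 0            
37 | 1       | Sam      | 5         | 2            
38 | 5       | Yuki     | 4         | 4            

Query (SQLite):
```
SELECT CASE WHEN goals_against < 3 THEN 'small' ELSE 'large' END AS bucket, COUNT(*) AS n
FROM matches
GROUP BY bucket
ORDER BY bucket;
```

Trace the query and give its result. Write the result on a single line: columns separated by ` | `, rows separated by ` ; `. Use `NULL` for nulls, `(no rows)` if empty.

Bucket rows by goals_against < 3 → 'small' else 'large'; count each bucket.

large | 7 ; small | 6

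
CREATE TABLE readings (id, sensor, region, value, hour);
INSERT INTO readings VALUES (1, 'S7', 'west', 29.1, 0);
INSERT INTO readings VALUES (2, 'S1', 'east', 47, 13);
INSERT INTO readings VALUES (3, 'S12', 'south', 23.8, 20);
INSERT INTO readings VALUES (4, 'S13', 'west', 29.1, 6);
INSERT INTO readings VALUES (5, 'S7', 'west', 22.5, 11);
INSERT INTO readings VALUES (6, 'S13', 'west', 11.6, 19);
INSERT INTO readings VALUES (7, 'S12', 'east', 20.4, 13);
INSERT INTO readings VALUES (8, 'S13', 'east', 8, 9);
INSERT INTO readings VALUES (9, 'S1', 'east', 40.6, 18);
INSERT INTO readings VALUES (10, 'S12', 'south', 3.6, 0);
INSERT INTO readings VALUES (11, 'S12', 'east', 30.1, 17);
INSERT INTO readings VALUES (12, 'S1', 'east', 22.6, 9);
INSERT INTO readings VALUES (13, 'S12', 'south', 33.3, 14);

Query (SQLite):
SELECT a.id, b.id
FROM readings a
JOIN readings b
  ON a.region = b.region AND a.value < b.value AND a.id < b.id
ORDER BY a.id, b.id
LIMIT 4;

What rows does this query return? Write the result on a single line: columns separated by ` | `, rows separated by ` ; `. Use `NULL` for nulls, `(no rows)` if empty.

3 | 13 ; 7 | 9 ; 7 | 11 ; 7 | 12

Pairs (a,b) with same region, a.value < b.value, a.id < b.id.
region groups: east:{2,7,8,9,11,12} south:{3,10,13} west:{1,4,5,6}
Ordered by (a.id, b.id); first 4.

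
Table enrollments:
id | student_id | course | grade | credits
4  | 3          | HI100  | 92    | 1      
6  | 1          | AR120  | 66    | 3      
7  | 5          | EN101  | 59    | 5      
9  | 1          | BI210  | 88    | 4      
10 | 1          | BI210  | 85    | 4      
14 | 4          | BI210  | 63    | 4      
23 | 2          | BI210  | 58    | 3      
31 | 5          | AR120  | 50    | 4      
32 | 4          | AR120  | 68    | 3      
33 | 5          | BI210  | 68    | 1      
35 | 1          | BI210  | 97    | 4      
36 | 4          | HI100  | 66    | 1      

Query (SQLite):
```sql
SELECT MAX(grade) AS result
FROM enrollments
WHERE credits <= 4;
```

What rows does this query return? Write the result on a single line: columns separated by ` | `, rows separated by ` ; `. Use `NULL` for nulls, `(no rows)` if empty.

Rows where credits <= 4 → grade values: [92, 66, 88, 85, 63, 58, 50, 68, 68, 97, 66].
MAX of non-NULL values = 97.

97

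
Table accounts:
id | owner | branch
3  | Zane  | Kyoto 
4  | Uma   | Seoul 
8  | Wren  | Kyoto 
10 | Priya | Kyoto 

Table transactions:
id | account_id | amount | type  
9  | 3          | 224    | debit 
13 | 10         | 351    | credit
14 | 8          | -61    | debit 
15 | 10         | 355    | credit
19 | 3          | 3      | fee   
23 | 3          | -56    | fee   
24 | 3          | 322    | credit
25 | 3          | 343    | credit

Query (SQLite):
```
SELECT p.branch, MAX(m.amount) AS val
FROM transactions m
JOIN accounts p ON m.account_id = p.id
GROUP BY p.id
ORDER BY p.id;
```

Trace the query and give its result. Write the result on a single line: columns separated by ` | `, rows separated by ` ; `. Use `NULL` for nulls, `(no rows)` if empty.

Join each transactions row to its accounts via account_id.
Group joined rows by accounts.id; compute MAX(m.amount) per group.
  3: ids {9, 19, 23, 24, 25} → MAX(m.amount)=343
  8: ids {14} → MAX(m.amount)=-61
  10: ids {13, 15} → MAX(m.amount)=355

Kyoto | 343 ; Kyoto | -61 ; Kyoto | 355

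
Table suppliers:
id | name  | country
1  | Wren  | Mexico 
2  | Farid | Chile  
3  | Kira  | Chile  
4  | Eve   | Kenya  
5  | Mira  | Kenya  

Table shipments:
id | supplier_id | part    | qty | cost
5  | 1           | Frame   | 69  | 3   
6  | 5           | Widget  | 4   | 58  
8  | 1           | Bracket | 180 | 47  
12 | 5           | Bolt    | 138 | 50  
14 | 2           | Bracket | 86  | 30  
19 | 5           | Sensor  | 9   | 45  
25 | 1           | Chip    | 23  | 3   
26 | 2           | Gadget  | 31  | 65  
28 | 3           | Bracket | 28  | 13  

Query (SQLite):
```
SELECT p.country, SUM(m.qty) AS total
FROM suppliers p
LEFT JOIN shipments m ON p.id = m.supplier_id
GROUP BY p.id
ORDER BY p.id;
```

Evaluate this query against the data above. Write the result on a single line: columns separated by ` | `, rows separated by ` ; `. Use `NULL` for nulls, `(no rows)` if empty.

LEFT JOIN keeps every suppliers row; unmatched ones get NULL for shipments columns.
Group by suppliers.id and compute SUM(m.qty). SUM over an all-NULL group is NULL.
  1: ids {5, 8, 25} → SUM(m.qty)=272
  2: ids {14, 26} → SUM(m.qty)=117
  3: ids {28} → SUM(m.qty)=28
  4: ids {—} → SUM(m.qty)=NULL
  5: ids {6, 12, 19} → SUM(m.qty)=151

Mexico | 272 ; Chile | 117 ; Chile | 28 ; Kenya | NULL ; Kenya | 151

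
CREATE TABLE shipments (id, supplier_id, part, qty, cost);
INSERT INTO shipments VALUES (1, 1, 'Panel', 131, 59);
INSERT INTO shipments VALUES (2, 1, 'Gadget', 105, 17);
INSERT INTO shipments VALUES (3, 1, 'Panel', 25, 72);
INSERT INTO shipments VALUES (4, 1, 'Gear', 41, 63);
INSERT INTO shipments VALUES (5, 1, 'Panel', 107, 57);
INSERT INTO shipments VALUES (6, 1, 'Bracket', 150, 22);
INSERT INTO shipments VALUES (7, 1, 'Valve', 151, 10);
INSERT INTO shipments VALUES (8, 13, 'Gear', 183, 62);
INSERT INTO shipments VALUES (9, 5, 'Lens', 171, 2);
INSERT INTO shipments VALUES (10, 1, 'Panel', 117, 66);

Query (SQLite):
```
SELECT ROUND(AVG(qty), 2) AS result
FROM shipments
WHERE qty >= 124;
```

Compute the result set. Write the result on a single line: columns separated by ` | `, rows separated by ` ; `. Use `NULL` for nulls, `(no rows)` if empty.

157.2

Rows where qty >= 124 → qty values: [131, 150, 151, 183, 171].
AVG = 786 / 5 (rounded to 2 dp).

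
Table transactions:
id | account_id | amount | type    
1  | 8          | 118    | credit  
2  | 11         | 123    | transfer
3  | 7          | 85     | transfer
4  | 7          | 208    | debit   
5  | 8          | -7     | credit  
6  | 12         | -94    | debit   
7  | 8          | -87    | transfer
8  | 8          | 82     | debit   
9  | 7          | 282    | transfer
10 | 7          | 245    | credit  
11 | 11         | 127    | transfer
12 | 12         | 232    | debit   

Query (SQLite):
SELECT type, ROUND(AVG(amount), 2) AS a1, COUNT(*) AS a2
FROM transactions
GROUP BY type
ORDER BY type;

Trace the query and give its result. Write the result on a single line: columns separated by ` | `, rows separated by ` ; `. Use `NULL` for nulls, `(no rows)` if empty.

Group transactions by type.
Per group compute: ROUND(AVG(amount), 2), COUNT(*).
  credit: ids {1, 5, 10} → ROUND(AVG(amount), 2)=118.67, COUNT(*)=3
  debit: ids {4, 6, 8, 12} → ROUND(AVG(amount), 2)=107, COUNT(*)=4
  transfer: ids {2, 3, 7, 9, 11} → ROUND(AVG(amount), 2)=106, COUNT(*)=5

credit | 118.67 | 3 ; debit | 107 | 4 ; transfer | 106 | 5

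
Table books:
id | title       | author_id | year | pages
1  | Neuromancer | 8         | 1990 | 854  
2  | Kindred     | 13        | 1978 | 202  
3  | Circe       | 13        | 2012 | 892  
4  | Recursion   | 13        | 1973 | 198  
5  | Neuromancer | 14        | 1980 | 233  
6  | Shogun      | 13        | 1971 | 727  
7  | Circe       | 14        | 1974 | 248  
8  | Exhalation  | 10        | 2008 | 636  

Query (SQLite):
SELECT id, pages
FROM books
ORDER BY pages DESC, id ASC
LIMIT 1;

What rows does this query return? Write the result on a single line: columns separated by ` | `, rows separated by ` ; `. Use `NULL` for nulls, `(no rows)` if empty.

3 | 892

Sort by pages desc, tiebreak id asc: (892, id=3), (854, id=1), (727, id=6), (636, id=8) …. Take first 1.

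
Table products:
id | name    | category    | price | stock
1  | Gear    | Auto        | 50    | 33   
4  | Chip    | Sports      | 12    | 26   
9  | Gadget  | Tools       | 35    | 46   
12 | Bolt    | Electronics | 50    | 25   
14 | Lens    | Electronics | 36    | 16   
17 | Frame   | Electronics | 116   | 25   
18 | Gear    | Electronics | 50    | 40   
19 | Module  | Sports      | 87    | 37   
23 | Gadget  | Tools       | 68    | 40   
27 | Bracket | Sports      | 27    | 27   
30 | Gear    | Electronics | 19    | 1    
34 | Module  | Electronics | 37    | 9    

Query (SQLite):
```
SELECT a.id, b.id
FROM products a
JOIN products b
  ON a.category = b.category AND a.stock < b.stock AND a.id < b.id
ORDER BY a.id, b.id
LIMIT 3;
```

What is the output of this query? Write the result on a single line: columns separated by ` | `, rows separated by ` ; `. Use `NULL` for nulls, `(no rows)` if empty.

Pairs (a,b) with same category, a.stock < b.stock, a.id < b.id.
category groups: Auto:{1} Electronics:{12,14,17,18,30,34} Sports:{4,19,27} Tools:{9,23}
Ordered by (a.id, b.id); first 3.

4 | 19 ; 4 | 27 ; 12 | 18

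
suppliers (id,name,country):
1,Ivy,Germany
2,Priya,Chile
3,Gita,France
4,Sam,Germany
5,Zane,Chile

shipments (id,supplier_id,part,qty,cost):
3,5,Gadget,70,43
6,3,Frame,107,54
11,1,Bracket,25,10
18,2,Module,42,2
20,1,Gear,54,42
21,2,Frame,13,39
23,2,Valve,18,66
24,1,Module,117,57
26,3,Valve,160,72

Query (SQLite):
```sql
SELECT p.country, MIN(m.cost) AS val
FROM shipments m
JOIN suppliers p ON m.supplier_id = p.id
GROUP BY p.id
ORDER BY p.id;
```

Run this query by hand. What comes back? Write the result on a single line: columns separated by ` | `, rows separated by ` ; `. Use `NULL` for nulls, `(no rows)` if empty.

Germany | 10 ; Chile | 2 ; France | 54 ; Chile | 43

Join each shipments row to its suppliers via supplier_id.
Group joined rows by suppliers.id; compute MIN(m.cost) per group.
  1: ids {11, 20, 24} → MIN(m.cost)=10
  2: ids {18, 21, 23} → MIN(m.cost)=2
  3: ids {6, 26} → MIN(m.cost)=54
  5: ids {3} → MIN(m.cost)=43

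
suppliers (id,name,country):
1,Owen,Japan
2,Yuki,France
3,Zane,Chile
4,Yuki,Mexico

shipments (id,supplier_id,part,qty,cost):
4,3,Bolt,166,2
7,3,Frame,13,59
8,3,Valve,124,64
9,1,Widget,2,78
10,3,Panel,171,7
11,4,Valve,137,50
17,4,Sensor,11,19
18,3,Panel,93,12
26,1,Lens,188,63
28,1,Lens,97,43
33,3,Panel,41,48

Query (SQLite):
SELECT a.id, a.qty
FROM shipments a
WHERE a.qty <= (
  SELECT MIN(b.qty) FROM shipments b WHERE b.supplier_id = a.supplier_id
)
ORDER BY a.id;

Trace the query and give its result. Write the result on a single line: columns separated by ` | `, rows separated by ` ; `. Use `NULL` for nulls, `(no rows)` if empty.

For each shipments row a, compute MIN(qty) over rows sharing a.supplier_id.
Keep row a if a.qty <= that per-group MIN.
  supplier_id=1: MIN(qty) = 2
  supplier_id=3: MIN(qty) = 13
  supplier_id=4: MIN(qty) = 11

7 | 13 ; 9 | 2 ; 17 | 11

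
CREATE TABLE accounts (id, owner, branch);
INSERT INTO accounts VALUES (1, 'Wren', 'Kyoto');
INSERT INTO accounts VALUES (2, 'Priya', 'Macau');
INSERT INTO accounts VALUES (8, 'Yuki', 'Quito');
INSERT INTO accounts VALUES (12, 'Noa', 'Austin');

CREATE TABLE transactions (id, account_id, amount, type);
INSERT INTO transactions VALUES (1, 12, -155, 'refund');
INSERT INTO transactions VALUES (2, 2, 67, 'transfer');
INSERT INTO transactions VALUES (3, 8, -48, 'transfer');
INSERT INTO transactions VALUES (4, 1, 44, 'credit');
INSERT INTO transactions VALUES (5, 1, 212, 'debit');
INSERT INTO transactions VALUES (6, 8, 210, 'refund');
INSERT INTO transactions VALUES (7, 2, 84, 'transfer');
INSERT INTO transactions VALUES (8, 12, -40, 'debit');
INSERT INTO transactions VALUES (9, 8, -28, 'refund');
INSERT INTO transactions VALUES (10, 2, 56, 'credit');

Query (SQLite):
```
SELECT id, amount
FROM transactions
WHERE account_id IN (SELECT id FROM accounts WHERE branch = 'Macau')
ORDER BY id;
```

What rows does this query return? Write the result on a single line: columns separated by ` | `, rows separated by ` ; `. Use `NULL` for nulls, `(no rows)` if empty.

2 | 67 ; 7 | 84 ; 10 | 56

Inner query: accounts.id where branch = 'Macau'.
Outer: keep transactions rows whose account_id is in that set.
Inner query → {2}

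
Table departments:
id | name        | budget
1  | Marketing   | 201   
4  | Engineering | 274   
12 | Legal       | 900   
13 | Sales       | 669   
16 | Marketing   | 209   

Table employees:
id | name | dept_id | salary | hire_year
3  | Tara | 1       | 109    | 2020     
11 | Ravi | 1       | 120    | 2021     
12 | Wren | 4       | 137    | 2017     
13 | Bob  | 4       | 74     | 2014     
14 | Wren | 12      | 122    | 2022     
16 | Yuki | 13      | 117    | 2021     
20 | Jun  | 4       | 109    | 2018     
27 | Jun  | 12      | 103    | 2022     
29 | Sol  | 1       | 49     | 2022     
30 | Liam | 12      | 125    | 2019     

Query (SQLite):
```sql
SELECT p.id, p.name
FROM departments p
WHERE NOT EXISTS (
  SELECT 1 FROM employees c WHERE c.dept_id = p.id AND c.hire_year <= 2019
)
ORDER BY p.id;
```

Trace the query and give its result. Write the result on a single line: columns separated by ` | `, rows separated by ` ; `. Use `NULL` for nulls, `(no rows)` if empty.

For each departments row, check whether any employees with matching dept_id has hire_year <= 2019.
Keep rows where that is false.

1 | Marketing ; 13 | Sales ; 16 | Marketing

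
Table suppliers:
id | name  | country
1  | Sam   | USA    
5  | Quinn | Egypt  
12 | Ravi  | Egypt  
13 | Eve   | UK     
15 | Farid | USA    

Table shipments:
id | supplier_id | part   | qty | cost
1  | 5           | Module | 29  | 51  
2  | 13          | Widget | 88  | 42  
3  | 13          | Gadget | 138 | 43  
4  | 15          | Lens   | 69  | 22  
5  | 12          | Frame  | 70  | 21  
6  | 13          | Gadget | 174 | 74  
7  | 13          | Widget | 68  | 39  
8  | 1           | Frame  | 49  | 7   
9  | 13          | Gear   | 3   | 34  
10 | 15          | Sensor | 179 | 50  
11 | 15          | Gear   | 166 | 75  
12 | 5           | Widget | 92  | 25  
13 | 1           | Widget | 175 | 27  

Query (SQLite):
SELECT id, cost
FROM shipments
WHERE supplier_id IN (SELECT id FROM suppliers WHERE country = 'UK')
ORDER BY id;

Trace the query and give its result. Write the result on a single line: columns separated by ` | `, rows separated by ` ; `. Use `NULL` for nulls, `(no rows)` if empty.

Inner query: suppliers.id where country = 'UK'.
Outer: keep shipments rows whose supplier_id is in that set.
Inner query → {13}

2 | 42 ; 3 | 43 ; 6 | 74 ; 7 | 39 ; 9 | 34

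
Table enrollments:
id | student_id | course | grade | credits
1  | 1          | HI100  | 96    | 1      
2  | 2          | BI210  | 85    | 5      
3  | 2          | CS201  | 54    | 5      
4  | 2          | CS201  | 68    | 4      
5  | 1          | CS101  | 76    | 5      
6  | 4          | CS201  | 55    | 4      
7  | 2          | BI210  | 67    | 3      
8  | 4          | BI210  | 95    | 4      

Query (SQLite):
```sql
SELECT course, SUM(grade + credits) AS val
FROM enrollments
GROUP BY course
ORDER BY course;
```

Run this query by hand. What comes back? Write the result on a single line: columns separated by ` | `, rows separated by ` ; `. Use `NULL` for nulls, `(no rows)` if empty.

BI210 | 259 ; CS101 | 81 ; CS201 | 190 ; HI100 | 97

For each row compute grade + credits.
Group by course; take SUM of the expression per group.
  BI210: ids {2, 7, 8} → SUM(grade + credits)=259
  CS101: ids {5} → SUM(grade + credits)=81
  CS201: ids {3, 4, 6} → SUM(grade + credits)=190
  HI100: ids {1} → SUM(grade + credits)=97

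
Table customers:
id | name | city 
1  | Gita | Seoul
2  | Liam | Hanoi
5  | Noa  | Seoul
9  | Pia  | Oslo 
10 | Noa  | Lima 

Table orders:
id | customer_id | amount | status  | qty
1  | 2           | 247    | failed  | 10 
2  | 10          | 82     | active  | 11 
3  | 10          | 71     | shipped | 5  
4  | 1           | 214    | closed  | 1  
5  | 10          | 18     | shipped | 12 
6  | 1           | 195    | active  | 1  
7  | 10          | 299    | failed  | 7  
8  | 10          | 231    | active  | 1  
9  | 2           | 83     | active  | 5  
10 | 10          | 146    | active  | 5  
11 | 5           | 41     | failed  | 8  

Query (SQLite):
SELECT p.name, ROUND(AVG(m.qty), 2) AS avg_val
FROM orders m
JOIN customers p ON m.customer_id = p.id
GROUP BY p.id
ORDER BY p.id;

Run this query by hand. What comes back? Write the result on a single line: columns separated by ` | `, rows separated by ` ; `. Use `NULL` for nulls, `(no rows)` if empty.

Gita | 1 ; Liam | 7.5 ; Noa | 8 ; Noa | 6.83

Join each orders row to its customers via customer_id.
Group joined rows by customers.id; compute ROUND(AVG(m.qty), 2) per group.
  1: ids {4, 6} → ROUND(AVG(m.qty), 2)=1
  2: ids {1, 9} → ROUND(AVG(m.qty), 2)=7.5
  5: ids {11} → ROUND(AVG(m.qty), 2)=8
  10: ids {2, 3, 5, 7, 8, 10} → ROUND(AVG(m.qty), 2)=6.83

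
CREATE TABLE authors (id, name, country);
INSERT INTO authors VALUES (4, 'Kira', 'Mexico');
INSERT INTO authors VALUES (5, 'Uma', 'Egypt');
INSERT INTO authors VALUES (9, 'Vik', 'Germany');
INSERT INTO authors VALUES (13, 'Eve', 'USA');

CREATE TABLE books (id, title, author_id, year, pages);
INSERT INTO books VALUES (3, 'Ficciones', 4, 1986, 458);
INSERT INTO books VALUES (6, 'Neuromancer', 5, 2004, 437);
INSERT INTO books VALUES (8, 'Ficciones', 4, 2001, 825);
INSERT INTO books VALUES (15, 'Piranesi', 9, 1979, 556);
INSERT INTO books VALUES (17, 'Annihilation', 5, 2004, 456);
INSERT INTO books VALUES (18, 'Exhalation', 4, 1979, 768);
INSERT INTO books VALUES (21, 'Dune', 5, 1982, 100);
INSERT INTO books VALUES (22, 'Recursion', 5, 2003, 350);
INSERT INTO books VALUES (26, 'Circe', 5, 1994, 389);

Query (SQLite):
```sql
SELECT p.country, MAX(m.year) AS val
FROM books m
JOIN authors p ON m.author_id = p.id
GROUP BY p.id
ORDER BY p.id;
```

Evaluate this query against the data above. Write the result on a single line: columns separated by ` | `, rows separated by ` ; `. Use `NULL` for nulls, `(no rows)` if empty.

Mexico | 2001 ; Egypt | 2004 ; Germany | 1979

Join each books row to its authors via author_id.
Group joined rows by authors.id; compute MAX(m.year) per group.
  4: ids {3, 8, 18} → MAX(m.year)=2001
  5: ids {6, 17, 21, 22, 26} → MAX(m.year)=2004
  9: ids {15} → MAX(m.year)=1979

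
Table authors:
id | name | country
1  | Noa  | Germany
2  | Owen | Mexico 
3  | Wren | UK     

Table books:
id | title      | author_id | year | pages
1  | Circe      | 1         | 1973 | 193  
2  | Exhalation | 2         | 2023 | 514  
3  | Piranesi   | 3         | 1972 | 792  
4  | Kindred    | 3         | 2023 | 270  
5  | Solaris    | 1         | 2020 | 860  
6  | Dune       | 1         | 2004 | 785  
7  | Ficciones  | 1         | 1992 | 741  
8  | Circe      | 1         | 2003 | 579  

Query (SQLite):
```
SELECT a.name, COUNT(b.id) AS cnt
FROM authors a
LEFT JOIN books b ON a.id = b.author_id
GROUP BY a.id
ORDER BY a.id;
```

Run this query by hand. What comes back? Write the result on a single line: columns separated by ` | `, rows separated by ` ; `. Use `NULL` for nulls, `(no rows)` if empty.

Noa | 5 ; Owen | 1 ; Wren | 2

LEFT JOIN keeps every authors row; unmatched ones get NULL for books columns.
Group by authors.id and compute COUNT(b.id). COUNT(col) of an all-NULL group is 0.
  1: ids {1, 5, 6, 7, 8} → COUNT(b.id)=5
  2: ids {2} → COUNT(b.id)=1
  3: ids {3, 4} → COUNT(b.id)=2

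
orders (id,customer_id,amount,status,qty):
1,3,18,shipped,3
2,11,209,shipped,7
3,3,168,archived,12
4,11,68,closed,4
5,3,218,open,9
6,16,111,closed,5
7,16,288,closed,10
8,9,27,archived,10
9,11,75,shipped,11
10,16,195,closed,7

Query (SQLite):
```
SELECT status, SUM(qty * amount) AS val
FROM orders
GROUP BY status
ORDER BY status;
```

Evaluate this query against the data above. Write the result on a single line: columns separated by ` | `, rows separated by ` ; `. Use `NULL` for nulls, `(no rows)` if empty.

archived | 2286 ; closed | 5072 ; open | 1962 ; shipped | 2342

For each row compute qty * amount.
Group by status; take SUM of the expression per group.
  archived: ids {3, 8} → SUM(qty * amount)=2286
  closed: ids {4, 6, 7, 10} → SUM(qty * amount)=5072
  open: ids {5} → SUM(qty * amount)=1962
  shipped: ids {1, 2, 9} → SUM(qty * amount)=2342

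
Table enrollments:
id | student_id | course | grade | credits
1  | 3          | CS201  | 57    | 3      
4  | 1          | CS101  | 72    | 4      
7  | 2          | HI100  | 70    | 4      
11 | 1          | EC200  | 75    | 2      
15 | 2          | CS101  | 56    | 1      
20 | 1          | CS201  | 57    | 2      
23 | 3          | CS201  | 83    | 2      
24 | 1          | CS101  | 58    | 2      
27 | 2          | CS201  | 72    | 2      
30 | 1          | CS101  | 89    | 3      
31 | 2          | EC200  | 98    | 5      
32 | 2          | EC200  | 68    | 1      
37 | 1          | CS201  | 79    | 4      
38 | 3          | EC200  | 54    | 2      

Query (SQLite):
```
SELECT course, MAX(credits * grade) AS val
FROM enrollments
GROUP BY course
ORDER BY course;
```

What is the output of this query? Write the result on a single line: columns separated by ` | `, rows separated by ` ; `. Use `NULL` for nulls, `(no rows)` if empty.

For each row compute credits * grade.
Group by course; take MAX of the expression per group.
  CS101: ids {4, 15, 24, 30} → MAX(credits * grade)=288
  CS201: ids {1, 20, 23, 27, 37} → MAX(credits * grade)=316
  EC200: ids {11, 31, 32, 38} → MAX(credits * grade)=490
  HI100: ids {7} → MAX(credits * grade)=280

CS101 | 288 ; CS201 | 316 ; EC200 | 490 ; HI100 | 280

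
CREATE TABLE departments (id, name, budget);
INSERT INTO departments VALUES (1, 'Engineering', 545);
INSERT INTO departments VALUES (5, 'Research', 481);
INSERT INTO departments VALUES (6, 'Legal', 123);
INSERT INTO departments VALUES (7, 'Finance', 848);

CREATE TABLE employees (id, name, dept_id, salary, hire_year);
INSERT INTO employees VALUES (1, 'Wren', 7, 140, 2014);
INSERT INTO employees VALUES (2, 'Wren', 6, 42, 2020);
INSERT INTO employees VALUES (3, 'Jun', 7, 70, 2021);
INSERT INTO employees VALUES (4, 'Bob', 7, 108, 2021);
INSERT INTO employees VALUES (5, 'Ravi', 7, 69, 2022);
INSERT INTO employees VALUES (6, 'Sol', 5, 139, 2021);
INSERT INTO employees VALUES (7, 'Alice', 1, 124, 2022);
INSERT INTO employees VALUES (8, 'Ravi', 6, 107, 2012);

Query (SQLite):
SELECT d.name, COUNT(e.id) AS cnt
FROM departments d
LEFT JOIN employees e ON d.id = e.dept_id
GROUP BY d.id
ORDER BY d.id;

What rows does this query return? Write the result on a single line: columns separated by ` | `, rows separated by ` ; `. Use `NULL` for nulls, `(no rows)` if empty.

LEFT JOIN keeps every departments row; unmatched ones get NULL for employees columns.
Group by departments.id and compute COUNT(e.id). COUNT(col) of an all-NULL group is 0.
  1: ids {7} → COUNT(e.id)=1
  5: ids {6} → COUNT(e.id)=1
  6: ids {2, 8} → COUNT(e.id)=2
  7: ids {1, 3, 4, 5} → COUNT(e.id)=4

Engineering | 1 ; Research | 1 ; Legal | 2 ; Finance | 4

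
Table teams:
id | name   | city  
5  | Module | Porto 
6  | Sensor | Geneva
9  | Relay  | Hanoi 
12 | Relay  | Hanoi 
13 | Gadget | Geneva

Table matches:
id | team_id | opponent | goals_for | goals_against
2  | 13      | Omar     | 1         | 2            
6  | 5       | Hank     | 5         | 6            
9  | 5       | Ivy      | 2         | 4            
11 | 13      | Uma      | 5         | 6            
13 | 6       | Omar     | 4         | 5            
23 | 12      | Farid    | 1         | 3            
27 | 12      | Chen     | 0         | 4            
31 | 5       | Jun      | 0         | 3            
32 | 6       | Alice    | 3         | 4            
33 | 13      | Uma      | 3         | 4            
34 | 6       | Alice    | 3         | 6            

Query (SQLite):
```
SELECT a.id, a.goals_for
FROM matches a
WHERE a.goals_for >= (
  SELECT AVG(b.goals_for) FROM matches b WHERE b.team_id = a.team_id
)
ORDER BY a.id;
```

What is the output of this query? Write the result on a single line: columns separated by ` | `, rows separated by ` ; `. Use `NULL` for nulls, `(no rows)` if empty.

For each matches row a, compute AVG(goals_for) over rows sharing a.team_id.
Keep row a if a.goals_for >= that per-group AVG.
  team_id=5: AVG(goals_for) = 2.333333
  team_id=6: AVG(goals_for) = 3.333333
  team_id=12: AVG(goals_for) = 0.5
  team_id=13: AVG(goals_for) = 3.0

6 | 5 ; 11 | 5 ; 13 | 4 ; 23 | 1 ; 33 | 3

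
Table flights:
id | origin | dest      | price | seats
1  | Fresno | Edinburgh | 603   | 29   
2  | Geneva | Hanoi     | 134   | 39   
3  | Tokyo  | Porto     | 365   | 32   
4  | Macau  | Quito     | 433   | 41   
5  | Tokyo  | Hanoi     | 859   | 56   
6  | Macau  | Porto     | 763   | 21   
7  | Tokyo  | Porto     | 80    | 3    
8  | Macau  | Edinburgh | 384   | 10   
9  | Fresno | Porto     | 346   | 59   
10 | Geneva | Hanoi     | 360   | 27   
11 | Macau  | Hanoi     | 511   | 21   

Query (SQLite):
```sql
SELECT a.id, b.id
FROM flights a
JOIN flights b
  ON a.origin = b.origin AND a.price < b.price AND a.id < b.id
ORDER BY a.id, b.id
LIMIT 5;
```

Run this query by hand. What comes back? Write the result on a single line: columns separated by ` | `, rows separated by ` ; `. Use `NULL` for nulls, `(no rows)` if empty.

2 | 10 ; 3 | 5 ; 4 | 6 ; 4 | 11 ; 8 | 11

Pairs (a,b) with same origin, a.price < b.price, a.id < b.id.
origin groups: Fresno:{1,9} Geneva:{2,10} Macau:{4,6,8,11} Tokyo:{3,5,7}
Ordered by (a.id, b.id); first 5.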